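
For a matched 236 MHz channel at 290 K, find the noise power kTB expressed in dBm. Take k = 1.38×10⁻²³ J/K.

−90.2 dBm

P_n = kTB = 1.38×10⁻²³ × 290 × 2.36×10⁸ = 9.44×10⁻¹³ W
In dBm: 10 log₁₀(9.44×10⁻¹³ / 10⁻³) = −90.2 dBm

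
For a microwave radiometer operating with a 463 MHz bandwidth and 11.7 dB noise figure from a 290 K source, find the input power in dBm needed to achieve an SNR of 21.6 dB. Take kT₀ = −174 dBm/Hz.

Sensitivity = −174 + 10 log₁₀(B) + NF + SNR_min
= −174 + 86.66 + 11.7 + 21.6
= −54.04 dBm → −54.0 dBm

−54.0 dBm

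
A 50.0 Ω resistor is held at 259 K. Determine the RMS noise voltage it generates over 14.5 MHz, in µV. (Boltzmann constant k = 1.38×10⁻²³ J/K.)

3.22 µV

V_n = √(4kTRB)
4kTRB = 4 × 1.38×10⁻²³ × 259 × 5.00×10¹ × 1.45×10⁷ = 1.04×10⁻¹¹ V²
V_n = √(1.04×10⁻¹¹) = 3.22×10⁻⁶ V = 3.22 µV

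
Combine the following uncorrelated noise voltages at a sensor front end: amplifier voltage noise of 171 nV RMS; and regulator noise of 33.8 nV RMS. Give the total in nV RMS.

174 nV

Uncorrelated sources add in power (mean-square): V_tot = √(ΣV_i²)
V_tot = √[(1.71×10⁻⁷)² + (3.38×10⁻⁸)²] = 1.74×10⁻⁷ V = 174 nV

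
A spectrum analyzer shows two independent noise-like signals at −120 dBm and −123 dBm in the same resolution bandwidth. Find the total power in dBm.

−118.2 dBm

Convert to linear, add, convert back:
P₁ = 1.00×10⁻¹⁵ W, P₂ = 5.01×10⁻¹⁶ W
P_tot = 1.50×10⁻¹⁵ W → 10 log₁₀(P_tot / 10⁻³) = −118.2 dBm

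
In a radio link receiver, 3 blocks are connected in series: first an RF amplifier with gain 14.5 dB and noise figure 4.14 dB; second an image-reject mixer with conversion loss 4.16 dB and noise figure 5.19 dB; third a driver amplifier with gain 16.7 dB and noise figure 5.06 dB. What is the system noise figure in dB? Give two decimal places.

4.59 dB

Convert to linear (a loss of L dB is a gain of −L dB): F_i = 10^(NF_i/10), G_i = 10^(G_i,dB/10)
  Stage 1: F_1 = 10^(4.14/10) = 2.594, G_1 = 10^(14.5/10) = 28.18
  Stage 2: F_2 = 10^(5.19/10) = 3.304, G_2 = 10^(−4.16/10) = 0.3837
  Stage 3: F_3 = 10^(5.06/10) = 3.206, G_3 = 10^(16.7/10) = 46.77
Friis cascade:
  F = 2.594 + (3.304 − 1)/28.18 + (3.206 − 1)/10.81 = 2.880
NF = 10 log₁₀(2.880) = 4.59 dB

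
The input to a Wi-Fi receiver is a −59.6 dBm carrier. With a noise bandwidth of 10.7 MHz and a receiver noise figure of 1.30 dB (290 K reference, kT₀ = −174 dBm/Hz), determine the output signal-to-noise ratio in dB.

Noise floor: N = −174 + 10 log₁₀(B) + NF
10 log₁₀(1.07×10⁷) = 70.29 dB
N = −174 + 70.29 + 1.30 = −102.41 dBm
SNR = P_sig − N = −59.6 − (−102.41) = 42.81 dB → 42.8 dB

42.8 dB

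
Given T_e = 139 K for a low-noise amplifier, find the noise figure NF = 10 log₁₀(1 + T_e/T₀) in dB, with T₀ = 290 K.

F = 1 + T_e/T₀ = 1 + 139/290 = 1.47931
NF = 10 log₁₀(1.47931) = 1.70 dB

1.70 dB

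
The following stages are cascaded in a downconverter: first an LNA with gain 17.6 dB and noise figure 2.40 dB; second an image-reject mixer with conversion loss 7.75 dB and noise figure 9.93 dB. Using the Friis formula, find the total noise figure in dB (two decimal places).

2.77 dB

Convert to linear (a loss of L dB is a gain of −L dB): F_i = 10^(NF_i/10), G_i = 10^(G_i,dB/10)
  Stage 1: F_1 = 10^(2.40/10) = 1.738, G_1 = 10^(17.6/10) = 57.54
  Stage 2: F_2 = 10^(9.93/10) = 9.840, G_2 = 10^(−7.75/10) = 0.1679
Friis cascade:
  F = 1.738 + (9.840 − 1)/57.54 = 1.891
NF = 10 log₁₀(1.891) = 2.77 dB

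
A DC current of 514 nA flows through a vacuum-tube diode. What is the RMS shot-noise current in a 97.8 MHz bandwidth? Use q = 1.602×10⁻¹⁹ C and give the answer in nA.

I_n = √(2qI·B)
2qI·B = 2 × 1.602×10⁻¹⁹ × 5.14×10⁻⁷ × 9.78×10⁷ = 1.61×10⁻¹⁷ A²
I_n = √(1.61×10⁻¹⁷) = 4.01×10⁻⁹ A = 4.01 nA

4.01 nA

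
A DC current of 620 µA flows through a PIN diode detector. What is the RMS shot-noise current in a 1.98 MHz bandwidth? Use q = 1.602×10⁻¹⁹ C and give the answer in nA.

I_n = √(2qI·B)
2qI·B = 2 × 1.602×10⁻¹⁹ × 6.20×10⁻⁴ × 1.98×10⁶ = 3.93×10⁻¹⁶ A²
I_n = √(3.93×10⁻¹⁶) = 1.98×10⁻⁸ A = 19.8 nA

19.8 nA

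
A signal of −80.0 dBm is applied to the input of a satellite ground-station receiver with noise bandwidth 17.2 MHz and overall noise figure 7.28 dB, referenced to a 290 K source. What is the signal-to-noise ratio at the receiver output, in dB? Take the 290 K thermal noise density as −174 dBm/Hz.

Noise floor: N = −174 + 10 log₁₀(B) + NF
10 log₁₀(1.72×10⁷) = 72.36 dB
N = −174 + 72.36 + 7.28 = −94.36 dBm
SNR = P_sig − N = −80.0 − (−94.36) = 14.36 dB → 14.4 dB

14.4 dB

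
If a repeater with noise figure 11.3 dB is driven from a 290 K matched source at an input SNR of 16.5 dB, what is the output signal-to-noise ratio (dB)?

5.2 dB

By definition F = SNR_in/SNR_out, so in dB: SNR_out = SNR_in − NF
SNR_out = 16.5 − 11.3 = 5.2 dB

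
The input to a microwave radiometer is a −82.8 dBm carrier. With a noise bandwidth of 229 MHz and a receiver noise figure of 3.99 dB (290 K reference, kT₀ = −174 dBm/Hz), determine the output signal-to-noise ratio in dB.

Noise floor: N = −174 + 10 log₁₀(B) + NF
10 log₁₀(2.29×10⁸) = 83.6 dB
N = −174 + 83.6 + 3.99 = −86.41 dBm
SNR = P_sig − N = −82.8 − (−86.41) = 3.61 dB → 3.6 dB

3.6 dB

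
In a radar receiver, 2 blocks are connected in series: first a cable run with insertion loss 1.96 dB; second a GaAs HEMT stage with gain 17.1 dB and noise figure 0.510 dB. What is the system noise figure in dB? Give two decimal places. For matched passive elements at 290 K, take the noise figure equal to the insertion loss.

2.47 dB

Convert to linear (a loss of L dB is a gain of −L dB): F_i = 10^(NF_i/10), G_i = 10^(G_i,dB/10)
  Stage 1: F_1 = 10^(1.96/10) = 1.570, G_1 = 10^(−1.96/10) = 0.6368
  Stage 2: F_2 = 10^(0.510/10) = 1.125, G_2 = 10^(17.1/10) = 51.29
Friis cascade:
  F = 1.570 + (1.125 − 1)/0.6368 = 1.766
NF = 10 log₁₀(1.766) = 2.47 dB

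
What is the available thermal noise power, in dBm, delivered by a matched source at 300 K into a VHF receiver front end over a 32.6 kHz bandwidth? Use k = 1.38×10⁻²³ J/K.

P_n = kTB = 1.38×10⁻²³ × 300 × 3.26×10⁴ = 1.35×10⁻¹⁶ W
In dBm: 10 log₁₀(1.35×10⁻¹⁶ / 10⁻³) = −128.7 dBm

−128.7 dBm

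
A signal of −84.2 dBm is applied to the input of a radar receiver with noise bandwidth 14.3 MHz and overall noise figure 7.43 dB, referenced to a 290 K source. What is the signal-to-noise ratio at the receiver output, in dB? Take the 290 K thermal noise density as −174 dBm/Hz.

Noise floor: N = −174 + 10 log₁₀(B) + NF
10 log₁₀(1.43×10⁷) = 71.55 dB
N = −174 + 71.55 + 7.43 = −95.02 dBm
SNR = P_sig − N = −84.2 − (−95.02) = 10.82 dB → 10.8 dB

10.8 dB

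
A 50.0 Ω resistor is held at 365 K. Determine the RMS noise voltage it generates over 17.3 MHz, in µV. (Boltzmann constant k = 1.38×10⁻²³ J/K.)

4.17 µV

V_n = √(4kTRB)
4kTRB = 4 × 1.38×10⁻²³ × 365 × 5.00×10¹ × 1.73×10⁷ = 1.74×10⁻¹¹ V²
V_n = √(1.74×10⁻¹¹) = 4.17×10⁻⁶ V = 4.17 µV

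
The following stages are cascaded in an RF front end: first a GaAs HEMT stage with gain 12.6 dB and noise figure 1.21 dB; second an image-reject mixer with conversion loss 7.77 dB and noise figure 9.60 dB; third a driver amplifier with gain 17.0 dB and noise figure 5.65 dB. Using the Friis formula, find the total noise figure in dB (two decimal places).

Convert to linear (a loss of L dB is a gain of −L dB): F_i = 10^(NF_i/10), G_i = 10^(G_i,dB/10)
  Stage 1: F_1 = 10^(1.21/10) = 1.321, G_1 = 10^(12.6/10) = 18.20
  Stage 2: F_2 = 10^(9.60/10) = 9.120, G_2 = 10^(−7.77/10) = 0.1671
  Stage 3: F_3 = 10^(5.65/10) = 3.673, G_3 = 10^(17.0/10) = 50.12
Friis cascade:
  F = 1.321 + (9.120 − 1)/18.20 + (3.673 − 1)/3.041 = 2.646
NF = 10 log₁₀(2.646) = 4.23 dB

4.23 dB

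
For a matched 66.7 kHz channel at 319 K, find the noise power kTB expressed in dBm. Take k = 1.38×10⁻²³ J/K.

−125.3 dBm

P_n = kTB = 1.38×10⁻²³ × 319 × 6.67×10⁴ = 2.94×10⁻¹⁶ W
In dBm: 10 log₁₀(2.94×10⁻¹⁶ / 10⁻³) = −125.3 dBm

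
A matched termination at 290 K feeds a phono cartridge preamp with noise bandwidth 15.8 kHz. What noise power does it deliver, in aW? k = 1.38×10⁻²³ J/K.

63.2 aW

P_n = kTB = 1.38×10⁻²³ × 290 × 1.58×10⁴ = 6.32×10⁻¹⁷ W = 63.2 aW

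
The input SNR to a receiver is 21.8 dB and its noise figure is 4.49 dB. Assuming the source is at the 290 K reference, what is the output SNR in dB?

By definition F = SNR_in/SNR_out, so in dB: SNR_out = SNR_in − NF
SNR_out = 21.8 − 4.49 = 17.31 dB

17.31 dB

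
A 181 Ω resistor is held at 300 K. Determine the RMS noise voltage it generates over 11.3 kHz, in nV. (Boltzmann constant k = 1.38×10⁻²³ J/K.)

V_n = √(4kTRB)
4kTRB = 4 × 1.38×10⁻²³ × 300 × 1.81×10² × 1.13×10⁴ = 3.39×10⁻¹⁴ V²
V_n = √(3.39×10⁻¹⁴) = 1.84×10⁻⁷ V = 184 nV

184 nV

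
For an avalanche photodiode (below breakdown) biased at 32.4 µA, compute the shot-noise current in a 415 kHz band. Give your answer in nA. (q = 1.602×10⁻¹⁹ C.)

2.08 nA

I_n = √(2qI·B)
2qI·B = 2 × 1.602×10⁻¹⁹ × 3.24×10⁻⁵ × 4.15×10⁵ = 4.31×10⁻¹⁸ A²
I_n = √(4.31×10⁻¹⁸) = 2.08×10⁻⁹ A = 2.08 nA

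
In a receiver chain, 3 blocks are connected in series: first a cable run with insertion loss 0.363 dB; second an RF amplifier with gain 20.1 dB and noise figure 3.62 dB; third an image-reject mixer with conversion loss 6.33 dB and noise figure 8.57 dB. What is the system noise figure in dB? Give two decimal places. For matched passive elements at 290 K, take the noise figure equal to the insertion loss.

4.10 dB

Convert to linear (a loss of L dB is a gain of −L dB): F_i = 10^(NF_i/10), G_i = 10^(G_i,dB/10)
  Stage 1: F_1 = 10^(0.363/10) = 1.087, G_1 = 10^(−0.363/10) = 0.9198
  Stage 2: F_2 = 10^(3.62/10) = 2.301, G_2 = 10^(20.1/10) = 102.3
  Stage 3: F_3 = 10^(8.57/10) = 7.194, G_3 = 10^(−6.33/10) = 0.2328
Friis cascade:
  F = 1.087 + (2.301 − 1)/0.9198 + (7.194 − 1)/94.12 = 2.568
NF = 10 log₁₀(2.568) = 4.10 dB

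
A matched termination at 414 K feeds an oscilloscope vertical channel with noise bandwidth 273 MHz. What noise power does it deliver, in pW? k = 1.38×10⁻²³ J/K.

1.56 pW

P_n = kTB = 1.38×10⁻²³ × 414 × 2.73×10⁸ = 1.56×10⁻¹² W = 1.56 pW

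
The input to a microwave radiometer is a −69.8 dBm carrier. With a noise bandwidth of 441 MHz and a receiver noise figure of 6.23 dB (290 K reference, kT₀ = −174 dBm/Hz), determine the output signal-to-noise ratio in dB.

11.5 dB

Noise floor: N = −174 + 10 log₁₀(B) + NF
10 log₁₀(4.41×10⁸) = 86.44 dB
N = −174 + 86.44 + 6.23 = −81.33 dBm
SNR = P_sig − N = −69.8 − (−81.33) = 11.53 dB → 11.5 dB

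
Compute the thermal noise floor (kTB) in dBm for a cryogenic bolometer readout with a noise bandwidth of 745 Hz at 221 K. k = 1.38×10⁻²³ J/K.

−146.4 dBm

P_n = kTB = 1.38×10⁻²³ × 221 × 7.45×10² = 2.27×10⁻¹⁸ W
In dBm: 10 log₁₀(2.27×10⁻¹⁸ / 10⁻³) = −146.4 dBm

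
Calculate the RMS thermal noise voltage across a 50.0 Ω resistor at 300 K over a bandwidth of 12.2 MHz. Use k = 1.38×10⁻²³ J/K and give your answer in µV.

3.18 µV

V_n = √(4kTRB)
4kTRB = 4 × 1.38×10⁻²³ × 300 × 5.00×10¹ × 1.22×10⁷ = 1.01×10⁻¹¹ V²
V_n = √(1.01×10⁻¹¹) = 3.18×10⁻⁶ V = 3.18 µV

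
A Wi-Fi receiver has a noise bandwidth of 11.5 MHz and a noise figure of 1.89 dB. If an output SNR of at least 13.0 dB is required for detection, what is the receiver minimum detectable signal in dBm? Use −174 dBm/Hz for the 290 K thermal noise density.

Sensitivity = −174 + 10 log₁₀(B) + NF + SNR_min
= −174 + 70.61 + 1.89 + 13.0
= −88.50 dBm → −88.5 dBm

−88.5 dBm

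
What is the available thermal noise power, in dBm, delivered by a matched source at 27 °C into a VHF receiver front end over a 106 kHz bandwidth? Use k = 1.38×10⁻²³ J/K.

−123.6 dBm

T = 27 °C + 273.15 = 300.15 K
P_n = kTB = 1.38×10⁻²³ × 300.15 × 1.06×10⁵ = 4.39×10⁻¹⁶ W
In dBm: 10 log₁₀(4.39×10⁻¹⁶ / 10⁻³) = −123.6 dBm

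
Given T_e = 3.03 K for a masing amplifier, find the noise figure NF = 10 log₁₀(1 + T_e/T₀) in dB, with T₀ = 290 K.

F = 1 + T_e/T₀ = 1 + 3.03/290 = 1.01045
NF = 10 log₁₀(1.01045) = 0.045 dB

0.045 dB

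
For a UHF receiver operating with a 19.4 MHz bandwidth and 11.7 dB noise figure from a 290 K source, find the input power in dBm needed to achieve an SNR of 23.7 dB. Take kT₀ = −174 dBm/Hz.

Sensitivity = −174 + 10 log₁₀(B) + NF + SNR_min
= −174 + 72.88 + 11.7 + 23.7
= −65.72 dBm → −65.7 dBm

−65.7 dBm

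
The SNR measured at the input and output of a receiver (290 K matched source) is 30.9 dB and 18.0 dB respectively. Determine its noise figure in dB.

12.9 dB

NF (dB) = SNR_in(dB) − SNR_out(dB) when the source is at T₀
NF = 30.9 − 18.0 = 12.9 dB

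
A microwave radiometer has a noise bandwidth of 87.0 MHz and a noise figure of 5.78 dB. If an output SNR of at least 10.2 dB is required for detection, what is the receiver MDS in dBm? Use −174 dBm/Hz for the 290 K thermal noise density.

−78.6 dBm

Sensitivity = −174 + 10 log₁₀(B) + NF + SNR_min
= −174 + 79.4 + 5.78 + 10.2
= −78.62 dBm → −78.6 dBm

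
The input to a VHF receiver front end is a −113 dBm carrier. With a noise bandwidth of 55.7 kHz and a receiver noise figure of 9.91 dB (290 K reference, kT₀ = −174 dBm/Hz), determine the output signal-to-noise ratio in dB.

3.6 dB

Noise floor: N = −174 + 10 log₁₀(B) + NF
10 log₁₀(5.57×10⁴) = 47.46 dB
N = −174 + 47.46 + 9.91 = −116.63 dBm
SNR = P_sig − N = −113 − (−116.63) = 3.63 dB → 3.6 dB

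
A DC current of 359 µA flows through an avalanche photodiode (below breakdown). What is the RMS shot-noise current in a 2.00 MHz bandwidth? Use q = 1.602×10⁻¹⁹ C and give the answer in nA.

I_n = √(2qI·B)
2qI·B = 2 × 1.602×10⁻¹⁹ × 3.59×10⁻⁴ × 2.00×10⁶ = 2.30×10⁻¹⁶ A²
I_n = √(2.30×10⁻¹⁶) = 1.52×10⁻⁸ A = 15.2 nA

15.2 nA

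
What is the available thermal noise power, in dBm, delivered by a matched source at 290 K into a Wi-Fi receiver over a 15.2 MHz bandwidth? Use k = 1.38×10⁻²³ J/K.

P_n = kTB = 1.38×10⁻²³ × 290 × 1.52×10⁷ = 6.08×10⁻¹⁴ W
In dBm: 10 log₁₀(6.08×10⁻¹⁴ / 10⁻³) = −102.2 dBm

−102.2 dBm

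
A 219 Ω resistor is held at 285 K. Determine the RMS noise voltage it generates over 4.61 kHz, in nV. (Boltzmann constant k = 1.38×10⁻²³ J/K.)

126 nV

V_n = √(4kTRB)
4kTRB = 4 × 1.38×10⁻²³ × 285 × 2.19×10² × 4.61×10³ = 1.59×10⁻¹⁴ V²
V_n = √(1.59×10⁻¹⁴) = 1.26×10⁻⁷ V = 126 nV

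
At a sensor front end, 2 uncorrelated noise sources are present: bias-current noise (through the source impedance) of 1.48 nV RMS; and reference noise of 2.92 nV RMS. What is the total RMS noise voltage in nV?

Uncorrelated sources add in power (mean-square): V_tot = √(ΣV_i²)
V_tot = √[(1.48×10⁻⁹)² + (2.92×10⁻⁹)²] = 3.27×10⁻⁹ V = 3.27 nV

3.27 nV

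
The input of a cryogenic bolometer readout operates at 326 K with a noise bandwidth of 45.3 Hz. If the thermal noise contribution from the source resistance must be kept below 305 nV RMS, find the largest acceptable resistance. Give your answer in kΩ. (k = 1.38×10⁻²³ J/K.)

Johnson–Nyquist: V_n = √(4kTRB) ⇒ R = V_n² / (4kTB)
4kTB = 4 × 1.38×10⁻²³ × 326 × 4.53×10¹ = 8.15×10⁻¹⁹
R = (3.05×10⁻⁷)² / 8.15×10⁻¹⁹ = 1.14×10⁵ Ω = 114 kΩ

114 kΩ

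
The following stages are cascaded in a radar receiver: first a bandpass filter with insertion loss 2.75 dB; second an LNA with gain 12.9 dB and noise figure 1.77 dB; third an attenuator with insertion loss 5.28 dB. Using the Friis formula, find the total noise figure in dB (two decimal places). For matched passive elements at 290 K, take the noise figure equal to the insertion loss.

4.86 dB

Convert to linear (a loss of L dB is a gain of −L dB): F_i = 10^(NF_i/10), G_i = 10^(G_i,dB/10)
  Stage 1: F_1 = 10^(2.75/10) = 1.884, G_1 = 10^(−2.75/10) = 0.5309
  Stage 2: F_2 = 10^(1.77/10) = 1.503, G_2 = 10^(12.9/10) = 19.50
  Stage 3: F_3 = 10^(5.28/10) = 3.373, G_3 = 10^(−5.28/10) = 0.2965
Friis cascade:
  F = 1.884 + (1.503 − 1)/0.5309 + (3.373 − 1)/10.35 = 3.061
NF = 10 log₁₀(3.061) = 4.86 dB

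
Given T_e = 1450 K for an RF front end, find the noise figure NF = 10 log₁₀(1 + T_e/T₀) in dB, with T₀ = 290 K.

F = 1 + T_e/T₀ = 1 + 1450/290 = 6
NF = 10 log₁₀(6) = 7.78 dB

7.78 dB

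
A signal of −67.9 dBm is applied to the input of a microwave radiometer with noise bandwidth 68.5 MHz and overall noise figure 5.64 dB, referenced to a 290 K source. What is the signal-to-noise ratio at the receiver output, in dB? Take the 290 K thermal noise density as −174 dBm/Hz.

Noise floor: N = −174 + 10 log₁₀(B) + NF
10 log₁₀(6.85×10⁷) = 78.36 dB
N = −174 + 78.36 + 5.64 = −90.00 dBm
SNR = P_sig − N = −67.9 − (−90.00) = 22.10 dB → 22.1 dB

22.1 dB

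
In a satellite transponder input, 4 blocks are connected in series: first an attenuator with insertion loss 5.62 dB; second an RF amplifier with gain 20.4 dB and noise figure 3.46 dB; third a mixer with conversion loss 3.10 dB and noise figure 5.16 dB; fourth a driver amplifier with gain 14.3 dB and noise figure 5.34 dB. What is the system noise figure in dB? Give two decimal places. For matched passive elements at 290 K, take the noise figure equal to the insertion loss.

9.21 dB

Convert to linear (a loss of L dB is a gain of −L dB): F_i = 10^(NF_i/10), G_i = 10^(G_i,dB/10)
  Stage 1: F_1 = 10^(5.62/10) = 3.648, G_1 = 10^(−5.62/10) = 0.2742
  Stage 2: F_2 = 10^(3.46/10) = 2.218, G_2 = 10^(20.4/10) = 109.6
  Stage 3: F_3 = 10^(5.16/10) = 3.281, G_3 = 10^(−3.10/10) = 0.4898
  Stage 4: F_4 = 10^(5.34/10) = 3.420, G_4 = 10^(14.3/10) = 26.92
Friis cascade:
  F = 3.648 + (2.218 − 1)/0.2742 + (3.281 − 1)/30.06 + (3.420 − 1)/14.72 = 8.331
NF = 10 log₁₀(8.331) = 9.21 dB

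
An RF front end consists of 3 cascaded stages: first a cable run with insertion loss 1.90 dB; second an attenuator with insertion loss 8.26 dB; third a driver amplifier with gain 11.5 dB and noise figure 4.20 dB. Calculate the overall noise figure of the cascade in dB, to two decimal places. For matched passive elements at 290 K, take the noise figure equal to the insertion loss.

14.36 dB

Convert to linear (a loss of L dB is a gain of −L dB): F_i = 10^(NF_i/10), G_i = 10^(G_i,dB/10)
  Stage 1: F_1 = 10^(1.90/10) = 1.549, G_1 = 10^(−1.90/10) = 0.6457
  Stage 2: F_2 = 10^(8.26/10) = 6.699, G_2 = 10^(−8.26/10) = 0.1493
  Stage 3: F_3 = 10^(4.20/10) = 2.630, G_3 = 10^(11.5/10) = 14.13
Friis cascade:
  F = 1.549 + (6.699 − 1)/0.6457 + (2.630 − 1)/0.09638 = 27.29
NF = 10 log₁₀(27.29) = 14.36 dB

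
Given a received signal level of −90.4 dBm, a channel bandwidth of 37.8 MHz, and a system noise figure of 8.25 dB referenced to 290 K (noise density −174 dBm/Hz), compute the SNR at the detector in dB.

−0.4 dB

Noise floor: N = −174 + 10 log₁₀(B) + NF
10 log₁₀(3.78×10⁷) = 75.77 dB
N = −174 + 75.77 + 8.25 = −89.98 dBm
SNR = P_sig − N = −90.4 − (−89.98) = −0.42 dB → −0.4 dB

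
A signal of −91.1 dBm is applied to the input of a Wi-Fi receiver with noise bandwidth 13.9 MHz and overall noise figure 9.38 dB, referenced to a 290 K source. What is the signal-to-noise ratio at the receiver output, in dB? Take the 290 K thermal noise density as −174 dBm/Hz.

2.1 dB

Noise floor: N = −174 + 10 log₁₀(B) + NF
10 log₁₀(1.39×10⁷) = 71.43 dB
N = −174 + 71.43 + 9.38 = −93.19 dBm
SNR = P_sig − N = −91.1 − (−93.19) = 2.09 dB → 2.1 dB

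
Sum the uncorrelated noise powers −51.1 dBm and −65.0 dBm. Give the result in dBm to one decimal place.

−50.9 dBm

Convert to linear, add, convert back:
P₁ = 7.76×10⁻⁹ W, P₂ = 3.16×10⁻¹⁰ W
P_tot = 8.08×10⁻⁹ W → 10 log₁₀(P_tot / 10⁻³) = −50.9 dBm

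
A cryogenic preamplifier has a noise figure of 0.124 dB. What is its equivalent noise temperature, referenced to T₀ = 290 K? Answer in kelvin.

8.40 K

F = 10^(0.124/10) = 1.02896
T_e = (F − 1)·T₀ = (1.02896 − 1) × 290 = 8.40 K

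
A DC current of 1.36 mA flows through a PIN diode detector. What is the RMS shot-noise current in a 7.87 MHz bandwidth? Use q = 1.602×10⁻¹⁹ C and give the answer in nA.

58.6 nA

I_n = √(2qI·B)
2qI·B = 2 × 1.602×10⁻¹⁹ × 1.36×10⁻³ × 7.87×10⁶ = 3.43×10⁻¹⁵ A²
I_n = √(3.43×10⁻¹⁵) = 5.86×10⁻⁸ A = 58.6 nA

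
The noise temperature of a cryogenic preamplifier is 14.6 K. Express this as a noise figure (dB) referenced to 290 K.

F = 1 + T_e/T₀ = 1 + 14.6/290 = 1.05034
NF = 10 log₁₀(1.05034) = 0.213 dB

0.213 dB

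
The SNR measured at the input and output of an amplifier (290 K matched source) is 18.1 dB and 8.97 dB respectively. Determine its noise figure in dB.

9.13 dB

NF (dB) = SNR_in(dB) − SNR_out(dB) when the source is at T₀
NF = 18.1 − 8.97 = 9.13 dB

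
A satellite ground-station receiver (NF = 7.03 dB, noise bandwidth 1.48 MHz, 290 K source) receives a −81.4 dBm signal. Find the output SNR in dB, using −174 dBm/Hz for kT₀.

23.9 dB

Noise floor: N = −174 + 10 log₁₀(B) + NF
10 log₁₀(1.48×10⁶) = 61.7 dB
N = −174 + 61.7 + 7.03 = −105.27 dBm
SNR = P_sig − N = −81.4 − (−105.27) = 23.87 dB → 23.9 dB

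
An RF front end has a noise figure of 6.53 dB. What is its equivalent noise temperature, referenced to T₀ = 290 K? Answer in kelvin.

F = 10^(6.53/10) = 4.4978
T_e = (F − 1)·T₀ = (4.4978 − 1) × 290 = 1014 K

1014 K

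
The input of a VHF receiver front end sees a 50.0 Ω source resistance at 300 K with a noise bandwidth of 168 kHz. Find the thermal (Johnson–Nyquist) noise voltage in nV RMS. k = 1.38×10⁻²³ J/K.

373 nV

V_n = √(4kTRB)
4kTRB = 4 × 1.38×10⁻²³ × 300 × 5.00×10¹ × 1.68×10⁵ = 1.39×10⁻¹³ V²
V_n = √(1.39×10⁻¹³) = 3.73×10⁻⁷ V = 373 nV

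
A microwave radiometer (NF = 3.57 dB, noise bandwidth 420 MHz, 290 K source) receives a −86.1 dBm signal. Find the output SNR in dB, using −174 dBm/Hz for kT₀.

−1.9 dB

Noise floor: N = −174 + 10 log₁₀(B) + NF
10 log₁₀(4.20×10⁸) = 86.23 dB
N = −174 + 86.23 + 3.57 = −84.20 dBm
SNR = P_sig − N = −86.1 − (−84.20) = −1.90 dB → −1.9 dB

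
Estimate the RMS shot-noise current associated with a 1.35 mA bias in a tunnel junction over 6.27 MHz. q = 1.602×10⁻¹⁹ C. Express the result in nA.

I_n = √(2qI·B)
2qI·B = 2 × 1.602×10⁻¹⁹ × 1.35×10⁻³ × 6.27×10⁶ = 2.71×10⁻¹⁵ A²
I_n = √(2.71×10⁻¹⁵) = 5.21×10⁻⁸ A = 52.1 nA

52.1 nA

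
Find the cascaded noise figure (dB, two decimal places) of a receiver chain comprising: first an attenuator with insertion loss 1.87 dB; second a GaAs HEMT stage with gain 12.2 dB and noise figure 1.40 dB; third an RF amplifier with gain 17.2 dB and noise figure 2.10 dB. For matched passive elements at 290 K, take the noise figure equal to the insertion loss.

Convert to linear (a loss of L dB is a gain of −L dB): F_i = 10^(NF_i/10), G_i = 10^(G_i,dB/10)
  Stage 1: F_1 = 10^(1.87/10) = 1.538, G_1 = 10^(−1.87/10) = 0.6501
  Stage 2: F_2 = 10^(1.40/10) = 1.380, G_2 = 10^(12.2/10) = 16.60
  Stage 3: F_3 = 10^(2.10/10) = 1.622, G_3 = 10^(17.2/10) = 52.48
Friis cascade:
  F = 1.538 + (1.380 − 1)/0.6501 + (1.622 − 1)/10.79 = 2.181
NF = 10 log₁₀(2.181) = 3.39 dB

3.39 dB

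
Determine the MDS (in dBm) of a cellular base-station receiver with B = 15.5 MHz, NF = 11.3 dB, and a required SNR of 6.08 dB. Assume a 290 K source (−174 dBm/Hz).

Sensitivity = −174 + 10 log₁₀(B) + NF + SNR_min
= −174 + 71.9 + 11.3 + 6.08
= −84.72 dBm → −84.7 dBm

−84.7 dBm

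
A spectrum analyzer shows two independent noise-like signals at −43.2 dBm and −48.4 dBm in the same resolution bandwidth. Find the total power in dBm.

Convert to linear, add, convert back:
P₁ = 4.79×10⁻⁸ W, P₂ = 1.45×10⁻⁸ W
P_tot = 6.23×10⁻⁸ W → 10 log₁₀(P_tot / 10⁻³) = −42.1 dBm

−42.1 dBm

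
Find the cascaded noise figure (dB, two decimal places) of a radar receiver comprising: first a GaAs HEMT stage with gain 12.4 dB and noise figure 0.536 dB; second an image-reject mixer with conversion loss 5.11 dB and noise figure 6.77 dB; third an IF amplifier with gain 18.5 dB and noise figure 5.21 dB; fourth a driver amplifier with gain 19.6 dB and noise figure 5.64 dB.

Convert to linear (a loss of L dB is a gain of −L dB): F_i = 10^(NF_i/10), G_i = 10^(G_i,dB/10)
  Stage 1: F_1 = 10^(0.536/10) = 1.131, G_1 = 10^(12.4/10) = 17.38
  Stage 2: F_2 = 10^(6.77/10) = 4.753, G_2 = 10^(−5.11/10) = 0.3083
  Stage 3: F_3 = 10^(5.21/10) = 3.319, G_3 = 10^(18.5/10) = 70.79
  Stage 4: F_4 = 10^(5.64/10) = 3.664, G_4 = 10^(19.6/10) = 91.20
Friis cascade:
  F = 1.131 + (4.753 − 1)/17.38 + (3.319 − 1)/5.358 + (3.664 − 1)/379.3 = 1.787
NF = 10 log₁₀(1.787) = 2.52 dB

2.52 dB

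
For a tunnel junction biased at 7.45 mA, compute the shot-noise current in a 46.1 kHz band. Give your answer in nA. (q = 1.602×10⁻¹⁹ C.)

I_n = √(2qI·B)
2qI·B = 2 × 1.602×10⁻¹⁹ × 7.45×10⁻³ × 4.61×10⁴ = 1.10×10⁻¹⁶ A²
I_n = √(1.10×10⁻¹⁶) = 1.05×10⁻⁸ A = 10.5 nA

10.5 nA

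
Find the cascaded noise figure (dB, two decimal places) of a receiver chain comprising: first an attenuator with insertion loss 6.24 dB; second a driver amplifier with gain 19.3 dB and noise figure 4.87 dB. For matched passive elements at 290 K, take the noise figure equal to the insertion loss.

Convert to linear (a loss of L dB is a gain of −L dB): F_i = 10^(NF_i/10), G_i = 10^(G_i,dB/10)
  Stage 1: F_1 = 10^(6.24/10) = 4.207, G_1 = 10^(−6.24/10) = 0.2377
  Stage 2: F_2 = 10^(4.87/10) = 3.069, G_2 = 10^(19.3/10) = 85.11
Friis cascade:
  F = 4.207 + (3.069 − 1)/0.2377 = 12.91
NF = 10 log₁₀(12.91) = 11.11 dB

11.11 dB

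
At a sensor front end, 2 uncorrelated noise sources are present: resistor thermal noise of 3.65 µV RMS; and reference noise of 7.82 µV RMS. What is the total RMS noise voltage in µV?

8.63 µV

Uncorrelated sources add in power (mean-square): V_tot = √(ΣV_i²)
V_tot = √[(3.65×10⁻⁶)² + (7.82×10⁻⁶)²] = 8.63×10⁻⁶ V = 8.63 µV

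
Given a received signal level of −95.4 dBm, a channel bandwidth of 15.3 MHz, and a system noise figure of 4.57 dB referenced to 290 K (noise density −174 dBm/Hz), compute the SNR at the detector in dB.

Noise floor: N = −174 + 10 log₁₀(B) + NF
10 log₁₀(1.53×10⁷) = 71.85 dB
N = −174 + 71.85 + 4.57 = −97.58 dBm
SNR = P_sig − N = −95.4 − (−97.58) = 2.18 dB → 2.2 dB

2.2 dB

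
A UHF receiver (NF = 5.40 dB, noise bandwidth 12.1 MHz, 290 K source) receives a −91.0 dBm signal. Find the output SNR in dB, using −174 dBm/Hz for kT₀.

Noise floor: N = −174 + 10 log₁₀(B) + NF
10 log₁₀(1.21×10⁷) = 70.83 dB
N = −174 + 70.83 + 5.40 = −97.77 dBm
SNR = P_sig − N = −91.0 − (−97.77) = 6.77 dB → 6.8 dB

6.8 dB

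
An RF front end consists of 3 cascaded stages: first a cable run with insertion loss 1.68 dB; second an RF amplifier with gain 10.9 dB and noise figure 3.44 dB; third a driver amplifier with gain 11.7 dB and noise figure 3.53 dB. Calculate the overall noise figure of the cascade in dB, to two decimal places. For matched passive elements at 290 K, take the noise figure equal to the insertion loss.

5.32 dB

Convert to linear (a loss of L dB is a gain of −L dB): F_i = 10^(NF_i/10), G_i = 10^(G_i,dB/10)
  Stage 1: F_1 = 10^(1.68/10) = 1.472, G_1 = 10^(−1.68/10) = 0.6792
  Stage 2: F_2 = 10^(3.44/10) = 2.208, G_2 = 10^(10.9/10) = 12.30
  Stage 3: F_3 = 10^(3.53/10) = 2.254, G_3 = 10^(11.7/10) = 14.79
Friis cascade:
  F = 1.472 + (2.208 − 1)/0.6792 + (2.254 − 1)/8.356 = 3.401
NF = 10 log₁₀(3.401) = 5.32 dB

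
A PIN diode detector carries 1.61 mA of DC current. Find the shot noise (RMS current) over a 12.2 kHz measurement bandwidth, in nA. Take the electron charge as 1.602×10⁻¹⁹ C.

2.51 nA

I_n = √(2qI·B)
2qI·B = 2 × 1.602×10⁻¹⁹ × 1.61×10⁻³ × 1.22×10⁴ = 6.29×10⁻¹⁸ A²
I_n = √(6.29×10⁻¹⁸) = 2.51×10⁻⁹ A = 2.51 nA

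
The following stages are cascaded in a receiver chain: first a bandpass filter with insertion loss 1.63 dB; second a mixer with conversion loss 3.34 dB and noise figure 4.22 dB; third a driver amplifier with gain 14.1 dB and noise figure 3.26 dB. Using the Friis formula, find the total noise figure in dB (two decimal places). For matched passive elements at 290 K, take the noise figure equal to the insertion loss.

8.67 dB

Convert to linear (a loss of L dB is a gain of −L dB): F_i = 10^(NF_i/10), G_i = 10^(G_i,dB/10)
  Stage 1: F_1 = 10^(1.63/10) = 1.455, G_1 = 10^(−1.63/10) = 0.6871
  Stage 2: F_2 = 10^(4.22/10) = 2.642, G_2 = 10^(−3.34/10) = 0.4634
  Stage 3: F_3 = 10^(3.26/10) = 2.118, G_3 = 10^(14.1/10) = 25.70
Friis cascade:
  F = 1.455 + (2.642 − 1)/0.6871 + (2.118 − 1)/0.3184 = 7.358
NF = 10 log₁₀(7.358) = 8.67 dB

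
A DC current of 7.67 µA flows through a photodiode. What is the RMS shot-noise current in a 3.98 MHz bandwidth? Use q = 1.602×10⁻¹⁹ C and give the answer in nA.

3.13 nA

I_n = √(2qI·B)
2qI·B = 2 × 1.602×10⁻¹⁹ × 7.67×10⁻⁶ × 3.98×10⁶ = 9.78×10⁻¹⁸ A²
I_n = √(9.78×10⁻¹⁸) = 3.13×10⁻⁹ A = 3.13 nA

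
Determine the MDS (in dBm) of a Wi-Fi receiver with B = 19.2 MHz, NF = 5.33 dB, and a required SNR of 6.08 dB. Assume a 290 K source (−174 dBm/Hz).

−89.8 dBm

Sensitivity = −174 + 10 log₁₀(B) + NF + SNR_min
= −174 + 72.83 + 5.33 + 6.08
= −89.76 dBm → −89.8 dBm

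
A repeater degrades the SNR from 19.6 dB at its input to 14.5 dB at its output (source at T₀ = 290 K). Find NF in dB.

NF (dB) = SNR_in(dB) − SNR_out(dB) when the source is at T₀
NF = 19.6 − 14.5 = 5.1 dB

5.1 dB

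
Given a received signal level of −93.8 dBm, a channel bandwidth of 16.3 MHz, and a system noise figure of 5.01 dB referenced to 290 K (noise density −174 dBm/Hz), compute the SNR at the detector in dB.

Noise floor: N = −174 + 10 log₁₀(B) + NF
10 log₁₀(1.63×10⁷) = 72.12 dB
N = −174 + 72.12 + 5.01 = −96.87 dBm
SNR = P_sig − N = −93.8 − (−96.87) = 3.07 dB → 3.1 dB

3.1 dB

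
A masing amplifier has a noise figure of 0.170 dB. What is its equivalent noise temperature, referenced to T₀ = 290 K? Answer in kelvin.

11.6 K

F = 10^(0.170/10) = 1.03992
T_e = (F − 1)·T₀ = (1.03992 − 1) × 290 = 11.6 K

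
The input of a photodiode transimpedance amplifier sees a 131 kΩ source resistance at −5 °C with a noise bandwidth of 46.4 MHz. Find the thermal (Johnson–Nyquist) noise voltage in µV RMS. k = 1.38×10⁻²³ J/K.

300 µV

T = −5 °C + 273.15 = 268.15 K
V_n = √(4kTRB)
4kTRB = 4 × 1.38×10⁻²³ × 268.15 × 1.31×10⁵ × 4.64×10⁷ = 9.00×10⁻⁸ V²
V_n = √(9.00×10⁻⁸) = 3.00×10⁻⁴ V = 300 µV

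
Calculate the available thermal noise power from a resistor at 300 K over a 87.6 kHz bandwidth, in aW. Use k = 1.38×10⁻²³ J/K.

363 aW

P_n = kTB = 1.38×10⁻²³ × 300 × 8.76×10⁴ = 3.63×10⁻¹⁶ W = 363 aW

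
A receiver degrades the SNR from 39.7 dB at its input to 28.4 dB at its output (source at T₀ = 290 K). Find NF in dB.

NF (dB) = SNR_in(dB) − SNR_out(dB) when the source is at T₀
NF = 39.7 − 28.4 = 11.3 dB

11.3 dB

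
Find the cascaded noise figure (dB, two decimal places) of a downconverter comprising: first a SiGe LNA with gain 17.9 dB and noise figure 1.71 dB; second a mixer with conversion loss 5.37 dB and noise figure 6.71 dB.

1.88 dB

Convert to linear (a loss of L dB is a gain of −L dB): F_i = 10^(NF_i/10), G_i = 10^(G_i,dB/10)
  Stage 1: F_1 = 10^(1.71/10) = 1.483, G_1 = 10^(17.9/10) = 61.66
  Stage 2: F_2 = 10^(6.71/10) = 4.688, G_2 = 10^(−5.37/10) = 0.2904
Friis cascade:
  F = 1.483 + (4.688 − 1)/61.66 = 1.542
NF = 10 log₁₀(1.542) = 1.88 dB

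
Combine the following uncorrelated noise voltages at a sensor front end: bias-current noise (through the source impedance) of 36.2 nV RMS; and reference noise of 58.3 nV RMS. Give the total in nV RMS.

68.6 nV

Uncorrelated sources add in power (mean-square): V_tot = √(ΣV_i²)
V_tot = √[(3.62×10⁻⁸)² + (5.83×10⁻⁸)²] = 6.86×10⁻⁸ V = 68.6 nV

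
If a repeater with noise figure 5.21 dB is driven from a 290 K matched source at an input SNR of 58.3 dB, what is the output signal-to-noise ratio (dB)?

53.09 dB

By definition F = SNR_in/SNR_out, so in dB: SNR_out = SNR_in − NF
SNR_out = 58.3 − 5.21 = 53.09 dB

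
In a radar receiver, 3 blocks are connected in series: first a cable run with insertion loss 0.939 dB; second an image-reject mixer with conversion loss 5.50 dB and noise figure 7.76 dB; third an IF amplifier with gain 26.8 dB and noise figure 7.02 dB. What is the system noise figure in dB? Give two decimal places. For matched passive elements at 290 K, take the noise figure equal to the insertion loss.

14.01 dB

Convert to linear (a loss of L dB is a gain of −L dB): F_i = 10^(NF_i/10), G_i = 10^(G_i,dB/10)
  Stage 1: F_1 = 10^(0.939/10) = 1.241, G_1 = 10^(−0.939/10) = 0.8056
  Stage 2: F_2 = 10^(7.76/10) = 5.970, G_2 = 10^(−5.50/10) = 0.2818
  Stage 3: F_3 = 10^(7.02/10) = 5.035, G_3 = 10^(26.8/10) = 478.6
Friis cascade:
  F = 1.241 + (5.970 − 1)/0.8056 + (5.035 − 1)/0.2270 = 25.18
NF = 10 log₁₀(25.18) = 14.01 dB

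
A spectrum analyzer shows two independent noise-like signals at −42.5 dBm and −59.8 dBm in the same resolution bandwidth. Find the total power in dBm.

−42.4 dBm

Convert to linear, add, convert back:
P₁ = 5.62×10⁻⁸ W, P₂ = 1.05×10⁻⁹ W
P_tot = 5.73×10⁻⁸ W → 10 log₁₀(P_tot / 10⁻³) = −42.4 dBm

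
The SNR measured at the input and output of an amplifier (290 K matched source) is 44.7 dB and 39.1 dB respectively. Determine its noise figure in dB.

NF (dB) = SNR_in(dB) − SNR_out(dB) when the source is at T₀
NF = 44.7 − 39.1 = 5.6 dB

5.6 dB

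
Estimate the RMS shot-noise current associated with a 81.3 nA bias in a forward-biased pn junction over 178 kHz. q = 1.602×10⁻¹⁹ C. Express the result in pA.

I_n = √(2qI·B)
2qI·B = 2 × 1.602×10⁻¹⁹ × 8.13×10⁻⁸ × 1.78×10⁵ = 4.64×10⁻²¹ A²
I_n = √(4.64×10⁻²¹) = 6.81×10⁻¹¹ A = 68.1 pA

68.1 pA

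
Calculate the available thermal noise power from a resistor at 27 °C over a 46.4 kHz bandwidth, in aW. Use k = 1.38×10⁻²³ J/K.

T = 27 °C + 273.15 = 300.15 K
P_n = kTB = 1.38×10⁻²³ × 300.15 × 4.64×10⁴ = 1.92×10⁻¹⁶ W = 192 aW

192 aW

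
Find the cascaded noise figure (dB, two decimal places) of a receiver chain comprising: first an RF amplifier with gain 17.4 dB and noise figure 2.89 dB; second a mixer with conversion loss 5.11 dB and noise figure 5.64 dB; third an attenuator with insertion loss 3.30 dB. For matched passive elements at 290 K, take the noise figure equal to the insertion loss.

3.14 dB

Convert to linear (a loss of L dB is a gain of −L dB): F_i = 10^(NF_i/10), G_i = 10^(G_i,dB/10)
  Stage 1: F_1 = 10^(2.89/10) = 1.945, G_1 = 10^(17.4/10) = 54.95
  Stage 2: F_2 = 10^(5.64/10) = 3.664, G_2 = 10^(−5.11/10) = 0.3083
  Stage 3: F_3 = 10^(3.30/10) = 2.138, G_3 = 10^(−3.30/10) = 0.4677
Friis cascade:
  F = 1.945 + (3.664 − 1)/54.95 + (2.138 − 1)/16.94 = 2.061
NF = 10 log₁₀(2.061) = 3.14 dB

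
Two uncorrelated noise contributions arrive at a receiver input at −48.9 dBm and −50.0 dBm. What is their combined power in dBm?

−46.4 dBm

Convert to linear, add, convert back:
P₁ = 1.29×10⁻⁸ W, P₂ = 1.00×10⁻⁸ W
P_tot = 2.29×10⁻⁸ W → 10 log₁₀(P_tot / 10⁻³) = −46.4 dBm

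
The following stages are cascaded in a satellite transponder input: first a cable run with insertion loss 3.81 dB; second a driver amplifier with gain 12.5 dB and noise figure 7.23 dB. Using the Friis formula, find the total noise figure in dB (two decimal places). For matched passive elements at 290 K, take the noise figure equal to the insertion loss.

Convert to linear (a loss of L dB is a gain of −L dB): F_i = 10^(NF_i/10), G_i = 10^(G_i,dB/10)
  Stage 1: F_1 = 10^(3.81/10) = 2.404, G_1 = 10^(−3.81/10) = 0.4159
  Stage 2: F_2 = 10^(7.23/10) = 5.284, G_2 = 10^(12.5/10) = 17.78
Friis cascade:
  F = 2.404 + (5.284 − 1)/0.4159 = 12.71
NF = 10 log₁₀(12.71) = 11.04 dB

11.04 dB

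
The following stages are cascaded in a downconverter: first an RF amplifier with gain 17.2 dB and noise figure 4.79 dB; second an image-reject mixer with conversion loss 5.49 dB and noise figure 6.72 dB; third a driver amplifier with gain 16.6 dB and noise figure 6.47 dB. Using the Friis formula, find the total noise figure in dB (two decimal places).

Convert to linear (a loss of L dB is a gain of −L dB): F_i = 10^(NF_i/10), G_i = 10^(G_i,dB/10)
  Stage 1: F_1 = 10^(4.79/10) = 3.013, G_1 = 10^(17.2/10) = 52.48
  Stage 2: F_2 = 10^(6.72/10) = 4.699, G_2 = 10^(−5.49/10) = 0.2825
  Stage 3: F_3 = 10^(6.47/10) = 4.436, G_3 = 10^(16.6/10) = 45.71
Friis cascade:
  F = 3.013 + (4.699 − 1)/52.48 + (4.436 − 1)/14.83 = 3.315
NF = 10 log₁₀(3.315) = 5.21 dB

5.21 dB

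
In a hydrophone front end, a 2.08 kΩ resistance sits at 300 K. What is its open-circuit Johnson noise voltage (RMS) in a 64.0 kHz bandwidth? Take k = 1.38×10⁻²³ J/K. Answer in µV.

1.48 µV

V_n = √(4kTRB)
4kTRB = 4 × 1.38×10⁻²³ × 300 × 2.08×10³ × 6.40×10⁴ = 2.20×10⁻¹² V²
V_n = √(2.20×10⁻¹²) = 1.48×10⁻⁶ V = 1.48 µV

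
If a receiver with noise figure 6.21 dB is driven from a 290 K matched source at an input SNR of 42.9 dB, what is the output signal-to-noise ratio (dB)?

36.69 dB

By definition F = SNR_in/SNR_out, so in dB: SNR_out = SNR_in − NF
SNR_out = 42.9 − 6.21 = 36.69 dB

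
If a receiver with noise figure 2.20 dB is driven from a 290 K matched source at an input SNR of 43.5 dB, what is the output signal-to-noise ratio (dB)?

By definition F = SNR_in/SNR_out, so in dB: SNR_out = SNR_in − NF
SNR_out = 43.5 − 2.20 = 41.30 dB

41.30 dB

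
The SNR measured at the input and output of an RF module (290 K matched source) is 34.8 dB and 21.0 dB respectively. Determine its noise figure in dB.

NF (dB) = SNR_in(dB) − SNR_out(dB) when the source is at T₀
NF = 34.8 − 21.0 = 13.8 dB

13.8 dB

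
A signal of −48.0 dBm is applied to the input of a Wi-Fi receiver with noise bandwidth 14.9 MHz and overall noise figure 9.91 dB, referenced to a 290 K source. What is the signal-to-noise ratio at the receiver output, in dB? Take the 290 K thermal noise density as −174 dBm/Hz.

44.4 dB

Noise floor: N = −174 + 10 log₁₀(B) + NF
10 log₁₀(1.49×10⁷) = 71.73 dB
N = −174 + 71.73 + 9.91 = −92.36 dBm
SNR = P_sig − N = −48.0 − (−92.36) = 44.36 dB → 44.4 dB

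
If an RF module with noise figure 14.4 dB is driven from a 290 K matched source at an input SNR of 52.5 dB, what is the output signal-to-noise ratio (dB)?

38.1 dB

By definition F = SNR_in/SNR_out, so in dB: SNR_out = SNR_in − NF
SNR_out = 52.5 − 14.4 = 38.1 dB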